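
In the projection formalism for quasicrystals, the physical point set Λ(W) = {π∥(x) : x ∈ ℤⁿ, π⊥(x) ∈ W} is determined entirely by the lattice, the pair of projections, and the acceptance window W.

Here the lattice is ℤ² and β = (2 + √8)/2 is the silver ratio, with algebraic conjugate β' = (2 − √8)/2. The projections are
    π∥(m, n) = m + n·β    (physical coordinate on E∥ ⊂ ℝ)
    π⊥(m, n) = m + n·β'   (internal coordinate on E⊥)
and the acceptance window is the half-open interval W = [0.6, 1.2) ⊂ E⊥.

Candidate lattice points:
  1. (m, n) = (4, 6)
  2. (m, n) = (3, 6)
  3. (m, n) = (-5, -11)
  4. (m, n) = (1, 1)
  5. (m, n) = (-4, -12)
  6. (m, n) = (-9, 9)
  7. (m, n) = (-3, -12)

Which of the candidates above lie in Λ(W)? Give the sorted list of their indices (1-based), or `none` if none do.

5

Compute β' = (2−√8)/2 = -0.414214, so π⊥(m,n) = m -0.414214·n.
candidate 1: (m,n)=(4,6) → π∥ = 4+6·β ≈ 18.485281, π⊥ = 4+6·β' ≈ 1.514719 ∉ [0.6, 1.2) ⇒ out
candidate 2: (m,n)=(3,6) → π∥ = 3+6·β ≈ 17.485281, π⊥ = 3+6·β' ≈ 0.514719 ∉ [0.6, 1.2) ⇒ out
candidate 3: (m,n)=(-5,-11) → π∥ = -5-11·β ≈ -31.556349, π⊥ = -5-11·β' ≈ -0.443651 ∉ [0.6, 1.2) ⇒ out
candidate 4: (m,n)=(1,1) → π∥ = 1+1·β ≈ 3.414214, π⊥ = 1+1·β' ≈ 0.585786 ∉ [0.6, 1.2) ⇒ out
candidate 5: (m,n)=(-4,-12) → π∥ = -4-12·β ≈ -32.970563, π⊥ = -4-12·β' ≈ 0.970563 ∈ [0.6, 1.2) ⇒ IN Λ
candidate 6: (m,n)=(-9,9) → π∥ = -9+9·β ≈ 12.727922, π⊥ = -9+9·β' ≈ -12.727922 ∉ [0.6, 1.2) ⇒ out
candidate 7: (m,n)=(-3,-12) → π∥ = -3-12·β ≈ -31.970563, π⊥ = -3-12·β' ≈ 1.970563 ∉ [0.6, 1.2) ⇒ out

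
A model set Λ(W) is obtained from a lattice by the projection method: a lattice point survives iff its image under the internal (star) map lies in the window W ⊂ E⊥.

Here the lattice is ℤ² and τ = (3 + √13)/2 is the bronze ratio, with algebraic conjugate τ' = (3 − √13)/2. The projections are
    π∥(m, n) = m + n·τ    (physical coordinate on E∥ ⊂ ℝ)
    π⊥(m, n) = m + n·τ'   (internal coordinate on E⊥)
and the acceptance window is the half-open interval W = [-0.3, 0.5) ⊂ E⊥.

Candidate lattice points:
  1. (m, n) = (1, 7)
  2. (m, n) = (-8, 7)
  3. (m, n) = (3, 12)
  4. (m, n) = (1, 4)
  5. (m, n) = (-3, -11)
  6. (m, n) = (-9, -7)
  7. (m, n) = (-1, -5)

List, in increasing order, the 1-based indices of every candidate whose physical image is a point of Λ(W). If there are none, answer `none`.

4, 5

Compute τ' = (3−√13)/2 = -0.3028, so π⊥(m,n) = m -0.3028·n.
[1] lift (1,7): star map gives -1.1194; window check -0.3 ≤ -1.1194 < 0.5 is false → out
[2] lift (-8,7): star map gives -10.1194; window check -0.3 ≤ -10.1194 < 0.5 is false → out
[3] lift (3,12): star map gives -0.6333; window check -0.3 ≤ -0.6333 < 0.5 is false → out
[4] lift (1,4): star map gives -0.2111; window check -0.3 ≤ -0.2111 < 0.5 is true → IN Λ
[5] lift (-3,-11): star map gives 0.3305; window check -0.3 ≤ 0.3305 < 0.5 is true → IN Λ
[6] lift (-9,-7): star map gives -6.8806; window check -0.3 ≤ -6.8806 < 0.5 is false → out
[7] lift (-1,-5): star map gives 0.5139; window check -0.3 ≤ 0.5139 < 0.5 is false → out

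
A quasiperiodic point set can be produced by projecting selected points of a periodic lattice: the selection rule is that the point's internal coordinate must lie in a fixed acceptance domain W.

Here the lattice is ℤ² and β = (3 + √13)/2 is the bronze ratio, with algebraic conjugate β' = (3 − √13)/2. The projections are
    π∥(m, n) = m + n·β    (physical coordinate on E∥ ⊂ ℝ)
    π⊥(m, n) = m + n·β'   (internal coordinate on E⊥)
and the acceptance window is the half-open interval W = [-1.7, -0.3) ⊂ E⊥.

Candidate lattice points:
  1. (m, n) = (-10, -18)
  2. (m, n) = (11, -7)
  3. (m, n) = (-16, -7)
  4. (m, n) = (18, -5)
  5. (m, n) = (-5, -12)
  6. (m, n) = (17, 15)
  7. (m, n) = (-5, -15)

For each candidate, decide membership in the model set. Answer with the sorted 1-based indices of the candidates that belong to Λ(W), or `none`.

5, 7

Compute β' = (3−√13)/2 = -0.30278, so π⊥(m,n) = m -0.30278·n.
[1] lift (-10,-18): star map gives -4.55004; window check -1.7 ≤ -4.55004 < -0.3 is false → out
[2] lift (11,-7): star map gives 13.11943; window check -1.7 ≤ 13.11943 < -0.3 is false → out
[3] lift (-16,-7): star map gives -13.88057; window check -1.7 ≤ -13.88057 < -0.3 is false → out
[4] lift (18,-5): star map gives 19.51388; window check -1.7 ≤ 19.51388 < -0.3 is false → out
[5] lift (-5,-12): star map gives -1.36669; window check -1.7 ≤ -1.36669 < -0.3 is true → IN Λ
[6] lift (17,15): star map gives 12.45837; window check -1.7 ≤ 12.45837 < -0.3 is false → out
[7] lift (-5,-15): star map gives -0.45837; window check -1.7 ≤ -0.45837 < -0.3 is true → IN Λ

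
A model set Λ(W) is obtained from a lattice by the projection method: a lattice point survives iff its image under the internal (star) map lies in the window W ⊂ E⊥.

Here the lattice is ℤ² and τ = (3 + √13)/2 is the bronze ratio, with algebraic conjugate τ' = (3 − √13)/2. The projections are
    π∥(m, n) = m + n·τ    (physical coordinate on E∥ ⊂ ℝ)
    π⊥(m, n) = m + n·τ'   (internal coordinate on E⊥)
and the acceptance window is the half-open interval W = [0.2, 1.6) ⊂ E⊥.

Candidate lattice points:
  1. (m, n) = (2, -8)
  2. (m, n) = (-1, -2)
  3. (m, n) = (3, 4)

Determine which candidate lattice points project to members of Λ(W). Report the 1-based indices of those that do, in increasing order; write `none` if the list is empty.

none

τ' = (3−√13)/2 ≈ -0.302776.
[1] lift (2,-8): star map gives 4.422205; window check 0.2 ≤ 4.422205 < 1.6 is false → out
[2] lift (-1,-2): star map gives -0.394449; window check 0.2 ≤ -0.394449 < 1.6 is false → out
[3] lift (3,4): star map gives 1.788897; window check 0.2 ≤ 1.788897 < 1.6 is false → out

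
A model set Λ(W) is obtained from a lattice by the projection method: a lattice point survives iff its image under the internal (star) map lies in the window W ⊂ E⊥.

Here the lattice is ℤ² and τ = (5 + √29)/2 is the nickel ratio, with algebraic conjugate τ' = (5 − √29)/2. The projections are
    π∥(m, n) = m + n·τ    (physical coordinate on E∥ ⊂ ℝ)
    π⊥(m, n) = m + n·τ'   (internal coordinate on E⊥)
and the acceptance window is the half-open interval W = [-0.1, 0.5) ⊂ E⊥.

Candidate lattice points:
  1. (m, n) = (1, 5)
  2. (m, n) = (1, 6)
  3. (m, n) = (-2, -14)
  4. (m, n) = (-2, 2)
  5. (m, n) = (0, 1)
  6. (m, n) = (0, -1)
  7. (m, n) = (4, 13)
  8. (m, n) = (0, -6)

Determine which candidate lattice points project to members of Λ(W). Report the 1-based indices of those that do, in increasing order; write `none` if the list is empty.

Compute τ' = (5−√29)/2 = -0.19258, so π⊥(m,n) = m -0.19258·n.
candidate 1: (m,n)=(1,5) → π∥ = 1+5·τ ≈ 26.96291, π⊥ = 1+5·τ' ≈ 0.03709 ∈ [-0.1, 0.5) ⇒ IN Λ
candidate 2: (m,n)=(1,6) → π∥ = 1+6·τ ≈ 32.15549, π⊥ = 1+6·τ' ≈ -0.15549 ∉ [-0.1, 0.5) ⇒ out
candidate 3: (m,n)=(-2,-14) → π∥ = -2-14·τ ≈ -74.69615, π⊥ = -2-14·τ' ≈ 0.69615 ∉ [-0.1, 0.5) ⇒ out
candidate 4: (m,n)=(-2,2) → π∥ = -2+2·τ ≈ 8.38516, π⊥ = -2+2·τ' ≈ -2.38516 ∉ [-0.1, 0.5) ⇒ out
candidate 5: (m,n)=(0,1) → π∥ = 0+1·τ ≈ 5.19258, π⊥ = 0+1·τ' ≈ -0.19258 ∉ [-0.1, 0.5) ⇒ out
candidate 6: (m,n)=(0,-1) → π∥ = 0-1·τ ≈ -5.19258, π⊥ = 0-1·τ' ≈ 0.19258 ∈ [-0.1, 0.5) ⇒ IN Λ
candidate 7: (m,n)=(4,13) → π∥ = 4+13·τ ≈ 71.50357, π⊥ = 4+13·τ' ≈ 1.49643 ∉ [-0.1, 0.5) ⇒ out
candidate 8: (m,n)=(0,-6) → π∥ = 0-6·τ ≈ -31.15549, π⊥ = 0-6·τ' ≈ 1.15549 ∉ [-0.1, 0.5) ⇒ out

1, 6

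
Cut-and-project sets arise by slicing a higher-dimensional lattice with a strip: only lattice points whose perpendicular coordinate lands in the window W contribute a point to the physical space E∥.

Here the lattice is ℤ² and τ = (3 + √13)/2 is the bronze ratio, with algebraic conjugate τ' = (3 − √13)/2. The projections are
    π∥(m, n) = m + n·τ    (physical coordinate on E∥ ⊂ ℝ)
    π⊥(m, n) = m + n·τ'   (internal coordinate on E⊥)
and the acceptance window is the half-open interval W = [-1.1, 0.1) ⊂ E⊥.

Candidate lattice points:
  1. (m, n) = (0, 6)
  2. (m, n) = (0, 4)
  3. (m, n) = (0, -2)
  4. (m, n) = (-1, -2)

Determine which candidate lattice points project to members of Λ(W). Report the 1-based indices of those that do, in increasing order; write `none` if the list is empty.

4

τ' = (3−√13)/2 ≈ -0.3028.
#1 (0,6): internal coord 0 + (6)·τ' = -1.8167; -1.8167 ∉ [-1.1, 0.1) → out
#2 (0,4): internal coord 0 + (4)·τ' = -1.2111; -1.2111 ∉ [-1.1, 0.1) → out
#3 (0,-2): internal coord 0 + (-2)·τ' = +0.6056; +0.6056 ∉ [-1.1, 0.1) → out
#4 (-1,-2): internal coord -1 + (-2)·τ' = -0.3944; -0.3944 ∈ [-1.1, 0.1) → IN Λ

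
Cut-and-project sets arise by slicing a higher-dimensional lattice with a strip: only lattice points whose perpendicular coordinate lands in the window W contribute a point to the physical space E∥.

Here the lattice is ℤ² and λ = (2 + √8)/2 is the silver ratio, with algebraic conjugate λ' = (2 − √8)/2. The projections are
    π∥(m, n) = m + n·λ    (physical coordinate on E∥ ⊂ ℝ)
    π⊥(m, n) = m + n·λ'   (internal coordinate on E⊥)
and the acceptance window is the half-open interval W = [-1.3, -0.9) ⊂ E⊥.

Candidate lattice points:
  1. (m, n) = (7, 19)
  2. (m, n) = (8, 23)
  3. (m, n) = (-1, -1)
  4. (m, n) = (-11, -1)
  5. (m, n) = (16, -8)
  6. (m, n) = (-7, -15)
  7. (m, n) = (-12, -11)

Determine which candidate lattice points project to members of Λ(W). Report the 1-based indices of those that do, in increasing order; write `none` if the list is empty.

λ' = (2−√8)/2 ≈ -0.41421.
candidate 1: (m,n)=(7,19) → π∥ = 7+19·λ ≈ 52.87006, π⊥ = 7+19·λ' ≈ -0.87006 ∉ [-1.3, -0.9) ⇒ out
candidate 2: (m,n)=(8,23) → π∥ = 8+23·λ ≈ 63.52691, π⊥ = 8+23·λ' ≈ -1.52691 ∉ [-1.3, -0.9) ⇒ out
candidate 3: (m,n)=(-1,-1) → π∥ = -1-1·λ ≈ -3.41421, π⊥ = -1-1·λ' ≈ -0.58579 ∉ [-1.3, -0.9) ⇒ out
candidate 4: (m,n)=(-11,-1) → π∥ = -11-1·λ ≈ -13.41421, π⊥ = -11-1·λ' ≈ -10.58579 ∉ [-1.3, -0.9) ⇒ out
candidate 5: (m,n)=(16,-8) → π∥ = 16-8·λ ≈ -3.31371, π⊥ = 16-8·λ' ≈ 19.31371 ∉ [-1.3, -0.9) ⇒ out
candidate 6: (m,n)=(-7,-15) → π∥ = -7-15·λ ≈ -43.21320, π⊥ = -7-15·λ' ≈ -0.78680 ∉ [-1.3, -0.9) ⇒ out
candidate 7: (m,n)=(-12,-11) → π∥ = -12-11·λ ≈ -38.55635, π⊥ = -12-11·λ' ≈ -7.44365 ∉ [-1.3, -0.9) ⇒ out

none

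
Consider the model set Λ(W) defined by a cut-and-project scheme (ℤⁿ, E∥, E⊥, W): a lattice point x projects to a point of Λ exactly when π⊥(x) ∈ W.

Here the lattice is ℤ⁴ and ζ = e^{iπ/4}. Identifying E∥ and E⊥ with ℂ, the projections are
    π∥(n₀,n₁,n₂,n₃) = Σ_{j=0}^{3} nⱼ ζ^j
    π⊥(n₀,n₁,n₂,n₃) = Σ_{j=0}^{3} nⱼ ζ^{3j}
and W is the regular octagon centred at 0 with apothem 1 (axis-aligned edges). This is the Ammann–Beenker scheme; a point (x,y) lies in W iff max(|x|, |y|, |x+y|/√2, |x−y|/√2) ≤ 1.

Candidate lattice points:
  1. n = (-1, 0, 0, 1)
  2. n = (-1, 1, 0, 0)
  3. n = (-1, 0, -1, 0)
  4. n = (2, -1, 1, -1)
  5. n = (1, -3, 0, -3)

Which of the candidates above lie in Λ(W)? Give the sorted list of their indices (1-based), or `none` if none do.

With ζ = e^{iπ/4} the internal vectors are ζ^0,ζ^3,ζ^6,ζ^9.
candidate 1: n = (-1, 0, 0, 1) → π⊥ ≈ (-0.29289, +0.70711); max(|x|,|y|,|x±y|/√2) = 0.70711 ≤ 1 ⇒ ∈ W
candidate 2: n = (-1, 1, 0, 0) → π⊥ ≈ (-1.70711, +0.70711); max(|x|,|y|,|x±y|/√2) = 1.70711 > 1 ⇒ ∉ W
candidate 3: n = (-1, 0, -1, 0) → π⊥ ≈ (-1.00000, +1.00000); max(|x|,|y|,|x±y|/√2) = 1.41421 > 1 ⇒ ∉ W
candidate 4: n = (2, -1, 1, -1) → π⊥ ≈ (+2.00000, -2.41421); max(|x|,|y|,|x±y|/√2) = 3.12132 > 1 ⇒ ∉ W
candidate 5: n = (1, -3, 0, -3) → π⊥ ≈ (+1.00000, -4.24264); max(|x|,|y|,|x±y|/√2) = 4.24264 > 1 ⇒ ∉ W

1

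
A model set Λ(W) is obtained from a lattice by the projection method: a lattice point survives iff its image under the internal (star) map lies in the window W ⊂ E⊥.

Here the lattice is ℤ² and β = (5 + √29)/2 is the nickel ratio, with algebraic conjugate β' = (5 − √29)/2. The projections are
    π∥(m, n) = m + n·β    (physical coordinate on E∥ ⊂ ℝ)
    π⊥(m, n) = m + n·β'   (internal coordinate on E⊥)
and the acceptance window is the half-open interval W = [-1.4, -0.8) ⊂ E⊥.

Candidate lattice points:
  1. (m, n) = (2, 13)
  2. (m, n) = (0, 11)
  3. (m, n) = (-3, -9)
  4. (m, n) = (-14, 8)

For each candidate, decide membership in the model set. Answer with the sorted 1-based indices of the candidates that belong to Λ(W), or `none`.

3

Numerically β ≈ 5.1926 and β' = −1/β ≈ -0.1926.
[1] lift (2,13): star map gives -0.5036; window check -1.4 ≤ -0.5036 < -0.8 is false → out
[2] lift (0,11): star map gives -2.1184; window check -1.4 ≤ -2.1184 < -0.8 is false → out
[3] lift (-3,-9): star map gives -1.2668; window check -1.4 ≤ -1.2668 < -0.8 is true → IN Λ
[4] lift (-14,8): star map gives -15.5407; window check -1.4 ≤ -15.5407 < -0.8 is false → out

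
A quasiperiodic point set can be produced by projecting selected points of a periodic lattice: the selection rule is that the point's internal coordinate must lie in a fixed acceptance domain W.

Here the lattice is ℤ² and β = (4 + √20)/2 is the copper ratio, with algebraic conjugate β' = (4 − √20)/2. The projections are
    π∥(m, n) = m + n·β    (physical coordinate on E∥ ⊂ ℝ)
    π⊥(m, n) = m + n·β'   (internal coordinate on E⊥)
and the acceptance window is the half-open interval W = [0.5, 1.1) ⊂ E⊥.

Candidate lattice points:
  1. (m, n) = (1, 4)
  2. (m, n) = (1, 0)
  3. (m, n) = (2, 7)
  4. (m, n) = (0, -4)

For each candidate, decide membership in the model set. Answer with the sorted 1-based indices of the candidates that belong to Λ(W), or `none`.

Numerically β ≈ 4.236068 and β' = −1/β ≈ -0.236068.
#1 (1,4): internal coord 1 + (4)·β' = +0.055728; +0.055728 ∉ [0.5, 1.1) → out
#2 (1,0): internal coord 1 + (0)·β' = +1.000000; +1.000000 ∈ [0.5, 1.1) → IN Λ
#3 (2,7): internal coord 2 + (7)·β' = +0.347524; +0.347524 ∉ [0.5, 1.1) → out
#4 (0,-4): internal coord 0 + (-4)·β' = +0.944272; +0.944272 ∈ [0.5, 1.1) → IN Λ

2, 4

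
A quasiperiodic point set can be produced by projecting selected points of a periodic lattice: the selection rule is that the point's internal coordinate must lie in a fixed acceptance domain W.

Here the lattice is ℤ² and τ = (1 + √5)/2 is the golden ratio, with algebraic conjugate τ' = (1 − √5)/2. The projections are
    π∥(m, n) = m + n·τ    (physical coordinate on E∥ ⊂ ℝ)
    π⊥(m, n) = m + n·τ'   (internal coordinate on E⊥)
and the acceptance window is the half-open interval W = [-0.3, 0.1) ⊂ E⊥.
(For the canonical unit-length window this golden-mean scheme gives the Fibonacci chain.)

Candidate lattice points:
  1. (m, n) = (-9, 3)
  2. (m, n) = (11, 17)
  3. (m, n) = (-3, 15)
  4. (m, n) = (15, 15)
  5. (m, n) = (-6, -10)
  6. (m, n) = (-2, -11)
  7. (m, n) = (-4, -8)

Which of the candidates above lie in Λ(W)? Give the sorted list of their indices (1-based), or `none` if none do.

τ' = (1−√5)/2 ≈ -0.6180.
[1] lift (-9,3): star map gives -10.8541; window check -0.3 ≤ -10.8541 < 0.1 is false → out
[2] lift (11,17): star map gives 0.4934; window check -0.3 ≤ 0.4934 < 0.1 is false → out
[3] lift (-3,15): star map gives -12.2705; window check -0.3 ≤ -12.2705 < 0.1 is false → out
[4] lift (15,15): star map gives 5.7295; window check -0.3 ≤ 5.7295 < 0.1 is false → out
[5] lift (-6,-10): star map gives 0.1803; window check -0.3 ≤ 0.1803 < 0.1 is false → out
[6] lift (-2,-11): star map gives 4.7984; window check -0.3 ≤ 4.7984 < 0.1 is false → out
[7] lift (-4,-8): star map gives 0.9443; window check -0.3 ≤ 0.9443 < 0.1 is false → out

none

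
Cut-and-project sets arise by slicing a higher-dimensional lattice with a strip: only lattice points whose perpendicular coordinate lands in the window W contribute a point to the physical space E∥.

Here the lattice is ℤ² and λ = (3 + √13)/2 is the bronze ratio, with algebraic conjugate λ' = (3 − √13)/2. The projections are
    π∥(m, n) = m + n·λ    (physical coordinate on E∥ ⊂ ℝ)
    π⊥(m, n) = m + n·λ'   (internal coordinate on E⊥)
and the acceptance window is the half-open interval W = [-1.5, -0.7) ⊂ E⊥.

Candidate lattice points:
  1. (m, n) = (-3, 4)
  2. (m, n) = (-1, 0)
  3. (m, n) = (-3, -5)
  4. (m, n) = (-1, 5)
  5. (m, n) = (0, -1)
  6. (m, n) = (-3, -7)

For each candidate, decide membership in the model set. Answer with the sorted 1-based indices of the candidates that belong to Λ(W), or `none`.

2, 3, 6

Numerically λ ≈ 3.30278 and λ' = −1/λ ≈ -0.30278.
candidate 1: (m,n)=(-3,4) → π∥ = -3+4·λ ≈ 10.21110, π⊥ = -3+4·λ' ≈ -4.21110 ∉ [-1.5, -0.7) ⇒ out
candidate 2: (m,n)=(-1,0) → π∥ = -1+0·λ ≈ -1.00000, π⊥ = -1+0·λ' ≈ -1.00000 ∈ [-1.5, -0.7) ⇒ IN Λ
candidate 3: (m,n)=(-3,-5) → π∥ = -3-5·λ ≈ -19.51388, π⊥ = -3-5·λ' ≈ -1.48612 ∈ [-1.5, -0.7) ⇒ IN Λ
candidate 4: (m,n)=(-1,5) → π∥ = -1+5·λ ≈ 15.51388, π⊥ = -1+5·λ' ≈ -2.51388 ∉ [-1.5, -0.7) ⇒ out
candidate 5: (m,n)=(0,-1) → π∥ = 0-1·λ ≈ -3.30278, π⊥ = 0-1·λ' ≈ 0.30278 ∉ [-1.5, -0.7) ⇒ out
candidate 6: (m,n)=(-3,-7) → π∥ = -3-7·λ ≈ -26.11943, π⊥ = -3-7·λ' ≈ -0.88057 ∈ [-1.5, -0.7) ⇒ IN Λ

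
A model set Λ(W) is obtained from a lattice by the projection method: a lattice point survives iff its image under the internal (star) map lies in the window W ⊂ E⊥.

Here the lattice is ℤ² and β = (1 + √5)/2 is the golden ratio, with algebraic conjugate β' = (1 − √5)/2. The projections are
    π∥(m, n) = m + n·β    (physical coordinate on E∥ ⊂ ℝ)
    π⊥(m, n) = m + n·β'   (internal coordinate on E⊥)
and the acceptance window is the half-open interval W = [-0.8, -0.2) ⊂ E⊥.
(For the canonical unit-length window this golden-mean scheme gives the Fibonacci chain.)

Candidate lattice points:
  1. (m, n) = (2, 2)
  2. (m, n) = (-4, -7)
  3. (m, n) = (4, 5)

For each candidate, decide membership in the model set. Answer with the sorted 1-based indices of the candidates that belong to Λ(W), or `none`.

none

β' = (1−√5)/2 ≈ -0.618034.
#1 (2,2): internal coord 2 + (2)·β' = +0.763932; +0.763932 ∉ [-0.8, -0.2) → out
#2 (-4,-7): internal coord -4 + (-7)·β' = +0.326238; +0.326238 ∉ [-0.8, -0.2) → out
#3 (4,5): internal coord 4 + (5)·β' = +0.909830; +0.909830 ∉ [-0.8, -0.2) → out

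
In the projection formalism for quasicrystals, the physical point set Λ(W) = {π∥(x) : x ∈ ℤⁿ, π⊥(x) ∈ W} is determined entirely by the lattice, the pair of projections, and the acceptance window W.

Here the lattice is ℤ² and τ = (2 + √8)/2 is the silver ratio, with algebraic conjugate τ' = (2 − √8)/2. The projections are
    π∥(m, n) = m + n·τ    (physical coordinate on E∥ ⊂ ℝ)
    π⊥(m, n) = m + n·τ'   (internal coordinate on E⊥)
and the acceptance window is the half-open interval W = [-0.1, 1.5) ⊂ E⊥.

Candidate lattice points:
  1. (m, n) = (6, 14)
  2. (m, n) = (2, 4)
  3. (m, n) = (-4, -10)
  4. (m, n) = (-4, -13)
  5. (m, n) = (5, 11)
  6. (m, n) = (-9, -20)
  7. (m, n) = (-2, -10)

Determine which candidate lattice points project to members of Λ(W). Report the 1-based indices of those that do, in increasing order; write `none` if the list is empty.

1, 2, 3, 4, 5

Compute τ' = (2−√8)/2 = -0.41421, so π⊥(m,n) = m -0.41421·n.
candidate 1: (m,n)=(6,14) → π∥ = 6+14·τ ≈ 39.79899, π⊥ = 6+14·τ' ≈ 0.20101 ∈ [-0.1, 1.5) ⇒ IN Λ
candidate 2: (m,n)=(2,4) → π∥ = 2+4·τ ≈ 11.65685, π⊥ = 2+4·τ' ≈ 0.34315 ∈ [-0.1, 1.5) ⇒ IN Λ
candidate 3: (m,n)=(-4,-10) → π∥ = -4-10·τ ≈ -28.14214, π⊥ = -4-10·τ' ≈ 0.14214 ∈ [-0.1, 1.5) ⇒ IN Λ
candidate 4: (m,n)=(-4,-13) → π∥ = -4-13·τ ≈ -35.38478, π⊥ = -4-13·τ' ≈ 1.38478 ∈ [-0.1, 1.5) ⇒ IN Λ
candidate 5: (m,n)=(5,11) → π∥ = 5+11·τ ≈ 31.55635, π⊥ = 5+11·τ' ≈ 0.44365 ∈ [-0.1, 1.5) ⇒ IN Λ
candidate 6: (m,n)=(-9,-20) → π∥ = -9-20·τ ≈ -57.28427, π⊥ = -9-20·τ' ≈ -0.71573 ∉ [-0.1, 1.5) ⇒ out
candidate 7: (m,n)=(-2,-10) → π∥ = -2-10·τ ≈ -26.14214, π⊥ = -2-10·τ' ≈ 2.14214 ∉ [-0.1, 1.5) ⇒ out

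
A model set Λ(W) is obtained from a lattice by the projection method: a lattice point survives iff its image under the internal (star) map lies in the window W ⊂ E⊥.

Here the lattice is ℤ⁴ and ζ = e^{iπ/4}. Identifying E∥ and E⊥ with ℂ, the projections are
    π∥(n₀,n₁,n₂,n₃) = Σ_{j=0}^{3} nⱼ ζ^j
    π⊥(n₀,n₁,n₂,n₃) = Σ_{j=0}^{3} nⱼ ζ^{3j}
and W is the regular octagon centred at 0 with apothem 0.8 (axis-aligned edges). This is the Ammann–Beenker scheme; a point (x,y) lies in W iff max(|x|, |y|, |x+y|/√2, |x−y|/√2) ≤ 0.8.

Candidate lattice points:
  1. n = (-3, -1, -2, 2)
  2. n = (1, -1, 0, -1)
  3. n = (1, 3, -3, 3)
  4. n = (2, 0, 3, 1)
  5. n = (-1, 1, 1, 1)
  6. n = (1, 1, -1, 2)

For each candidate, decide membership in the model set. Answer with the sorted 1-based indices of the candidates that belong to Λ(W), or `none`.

none

π⊥(n) = n₀ + n₁ζ³ + n₂ζ⁶ + n₃ζ⁹ where ζ = e^{iπ/4}.
candidate 1: n = (-3, -1, -2, 2) → π⊥ ≈ (-0.87868, +2.70711); max(|x|,|y|,|x±y|/√2) = 2.70711 > 0.8 ⇒ ∉ W
candidate 2: n = (1, -1, 0, -1) → π⊥ ≈ (+1.00000, -1.41421); max(|x|,|y|,|x±y|/√2) = 1.70711 > 0.8 ⇒ ∉ W
candidate 3: n = (1, 3, -3, 3) → π⊥ ≈ (+1.00000, +7.24264); max(|x|,|y|,|x±y|/√2) = 7.24264 > 0.8 ⇒ ∉ W
candidate 4: n = (2, 0, 3, 1) → π⊥ ≈ (+2.70711, -2.29289); max(|x|,|y|,|x±y|/√2) = 3.53553 > 0.8 ⇒ ∉ W
candidate 5: n = (-1, 1, 1, 1) → π⊥ ≈ (-1.00000, +0.41421); max(|x|,|y|,|x±y|/√2) = 1.00000 > 0.8 ⇒ ∉ W
candidate 6: n = (1, 1, -1, 2) → π⊥ ≈ (+1.70711, +3.12132); max(|x|,|y|,|x±y|/√2) = 3.41421 > 0.8 ⇒ ∉ W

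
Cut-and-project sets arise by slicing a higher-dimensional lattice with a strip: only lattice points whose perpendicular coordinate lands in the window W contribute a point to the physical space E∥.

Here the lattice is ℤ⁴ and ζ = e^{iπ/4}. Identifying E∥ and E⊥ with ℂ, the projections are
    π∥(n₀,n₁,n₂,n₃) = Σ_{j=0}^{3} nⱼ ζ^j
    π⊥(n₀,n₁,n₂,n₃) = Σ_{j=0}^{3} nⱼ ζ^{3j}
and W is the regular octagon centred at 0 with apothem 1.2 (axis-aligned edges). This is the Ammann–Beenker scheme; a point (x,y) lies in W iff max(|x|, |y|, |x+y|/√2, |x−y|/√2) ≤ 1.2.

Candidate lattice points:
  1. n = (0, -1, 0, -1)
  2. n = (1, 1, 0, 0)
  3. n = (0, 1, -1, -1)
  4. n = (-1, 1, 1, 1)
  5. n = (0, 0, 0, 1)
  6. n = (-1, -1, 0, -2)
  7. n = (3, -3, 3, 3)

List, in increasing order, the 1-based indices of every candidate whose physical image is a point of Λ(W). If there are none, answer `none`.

2, 4, 5

Internal map: ζ^{3j} for j=0..3 gives (1,0), (−√2/2,√2/2), (0,−1), (√2/2,√2/2).
candidate 1: n = (0, -1, 0, -1) → π⊥ ≈ (+0.000000, -1.414214); max(|x|,|y|,|x±y|/√2) = 1.414214 > 1.2 ⇒ ∉ W
candidate 2: n = (1, 1, 0, 0) → π⊥ ≈ (+0.292893, +0.707107); max(|x|,|y|,|x±y|/√2) = 0.707107 ≤ 1.2 ⇒ ∈ W
candidate 3: n = (0, 1, -1, -1) → π⊥ ≈ (-1.414214, +1.000000); max(|x|,|y|,|x±y|/√2) = 1.707107 > 1.2 ⇒ ∉ W
candidate 4: n = (-1, 1, 1, 1) → π⊥ ≈ (-1.000000, +0.414214); max(|x|,|y|,|x±y|/√2) = 1.000000 ≤ 1.2 ⇒ ∈ W
candidate 5: n = (0, 0, 0, 1) → π⊥ ≈ (+0.707107, +0.707107); max(|x|,|y|,|x±y|/√2) = 1.000000 ≤ 1.2 ⇒ ∈ W
candidate 6: n = (-1, -1, 0, -2) → π⊥ ≈ (-1.707107, -2.121320); max(|x|,|y|,|x±y|/√2) = 2.707107 > 1.2 ⇒ ∉ W
candidate 7: n = (3, -3, 3, 3) → π⊥ ≈ (+7.242641, -3.000000); max(|x|,|y|,|x±y|/√2) = 7.242641 > 1.2 ⇒ ∉ W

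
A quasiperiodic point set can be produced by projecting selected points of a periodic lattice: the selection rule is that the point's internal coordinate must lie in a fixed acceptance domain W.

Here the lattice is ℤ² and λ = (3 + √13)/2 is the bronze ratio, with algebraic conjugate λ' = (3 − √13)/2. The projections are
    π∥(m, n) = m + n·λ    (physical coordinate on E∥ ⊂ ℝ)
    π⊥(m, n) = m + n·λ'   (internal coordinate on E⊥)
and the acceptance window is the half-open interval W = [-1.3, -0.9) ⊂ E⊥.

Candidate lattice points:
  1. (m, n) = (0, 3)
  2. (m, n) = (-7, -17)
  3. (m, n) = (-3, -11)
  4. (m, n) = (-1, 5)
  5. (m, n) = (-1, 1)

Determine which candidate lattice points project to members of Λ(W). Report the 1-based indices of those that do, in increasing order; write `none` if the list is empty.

Compute λ' = (3−√13)/2 = -0.3028, so π⊥(m,n) = m -0.3028·n.
#1 (0,3): internal coord 0 + (3)·λ' = -0.9083; -0.9083 ∈ [-1.3, -0.9) → IN Λ
#2 (-7,-17): internal coord -7 + (-17)·λ' = -1.8528; -1.8528 ∉ [-1.3, -0.9) → out
#3 (-3,-11): internal coord -3 + (-11)·λ' = +0.3305; +0.3305 ∉ [-1.3, -0.9) → out
#4 (-1,5): internal coord -1 + (5)·λ' = -2.5139; -2.5139 ∉ [-1.3, -0.9) → out
#5 (-1,1): internal coord -1 + (1)·λ' = -1.3028; -1.3028 ∉ [-1.3, -0.9) → out

1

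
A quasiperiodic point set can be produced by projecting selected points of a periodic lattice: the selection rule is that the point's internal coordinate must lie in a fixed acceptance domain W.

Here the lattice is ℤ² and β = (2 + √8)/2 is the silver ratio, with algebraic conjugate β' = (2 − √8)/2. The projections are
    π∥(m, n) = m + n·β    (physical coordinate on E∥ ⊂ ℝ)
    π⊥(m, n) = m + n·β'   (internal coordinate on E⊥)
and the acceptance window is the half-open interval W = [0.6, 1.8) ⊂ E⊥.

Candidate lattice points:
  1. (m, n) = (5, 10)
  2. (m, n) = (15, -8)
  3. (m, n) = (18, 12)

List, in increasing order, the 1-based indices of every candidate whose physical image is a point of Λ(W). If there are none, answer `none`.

Numerically β ≈ 2.4142 and β' = −1/β ≈ -0.4142.
[1] lift (5,10): star map gives 0.8579; window check 0.6 ≤ 0.8579 < 1.8 is true → IN Λ
[2] lift (15,-8): star map gives 18.3137; window check 0.6 ≤ 18.3137 < 1.8 is false → out
[3] lift (18,12): star map gives 13.0294; window check 0.6 ≤ 13.0294 < 1.8 is false → out

1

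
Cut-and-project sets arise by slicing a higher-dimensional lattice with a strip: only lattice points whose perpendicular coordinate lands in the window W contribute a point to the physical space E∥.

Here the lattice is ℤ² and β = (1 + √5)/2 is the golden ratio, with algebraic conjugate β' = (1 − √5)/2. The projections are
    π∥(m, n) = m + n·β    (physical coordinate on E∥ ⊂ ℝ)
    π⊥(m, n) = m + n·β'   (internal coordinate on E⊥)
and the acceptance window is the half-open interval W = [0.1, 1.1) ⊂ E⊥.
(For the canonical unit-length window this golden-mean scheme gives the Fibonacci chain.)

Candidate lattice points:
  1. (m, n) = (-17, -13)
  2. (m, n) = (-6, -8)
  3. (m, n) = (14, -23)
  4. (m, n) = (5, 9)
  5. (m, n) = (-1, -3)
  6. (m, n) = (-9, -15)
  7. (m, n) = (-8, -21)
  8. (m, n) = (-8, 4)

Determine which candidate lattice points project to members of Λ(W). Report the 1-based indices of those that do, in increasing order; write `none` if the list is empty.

β' = (1−√5)/2 ≈ -0.618034.
candidate 1: (m,n)=(-17,-13) → π∥ = -17-13·β ≈ -38.034442, π⊥ = -17-13·β' ≈ -8.965558 ∉ [0.1, 1.1) ⇒ out
candidate 2: (m,n)=(-6,-8) → π∥ = -6-8·β ≈ -18.944272, π⊥ = -6-8·β' ≈ -1.055728 ∉ [0.1, 1.1) ⇒ out
candidate 3: (m,n)=(14,-23) → π∥ = 14-23·β ≈ -23.214782, π⊥ = 14-23·β' ≈ 28.214782 ∉ [0.1, 1.1) ⇒ out
candidate 4: (m,n)=(5,9) → π∥ = 5+9·β ≈ 19.562306, π⊥ = 5+9·β' ≈ -0.562306 ∉ [0.1, 1.1) ⇒ out
candidate 5: (m,n)=(-1,-3) → π∥ = -1-3·β ≈ -5.854102, π⊥ = -1-3·β' ≈ 0.854102 ∈ [0.1, 1.1) ⇒ IN Λ
candidate 6: (m,n)=(-9,-15) → π∥ = -9-15·β ≈ -33.270510, π⊥ = -9-15·β' ≈ 0.270510 ∈ [0.1, 1.1) ⇒ IN Λ
candidate 7: (m,n)=(-8,-21) → π∥ = -8-21·β ≈ -41.978714, π⊥ = -8-21·β' ≈ 4.978714 ∉ [0.1, 1.1) ⇒ out
candidate 8: (m,n)=(-8,4) → π∥ = -8+4·β ≈ -1.527864, π⊥ = -8+4·β' ≈ -10.472136 ∉ [0.1, 1.1) ⇒ out

5, 6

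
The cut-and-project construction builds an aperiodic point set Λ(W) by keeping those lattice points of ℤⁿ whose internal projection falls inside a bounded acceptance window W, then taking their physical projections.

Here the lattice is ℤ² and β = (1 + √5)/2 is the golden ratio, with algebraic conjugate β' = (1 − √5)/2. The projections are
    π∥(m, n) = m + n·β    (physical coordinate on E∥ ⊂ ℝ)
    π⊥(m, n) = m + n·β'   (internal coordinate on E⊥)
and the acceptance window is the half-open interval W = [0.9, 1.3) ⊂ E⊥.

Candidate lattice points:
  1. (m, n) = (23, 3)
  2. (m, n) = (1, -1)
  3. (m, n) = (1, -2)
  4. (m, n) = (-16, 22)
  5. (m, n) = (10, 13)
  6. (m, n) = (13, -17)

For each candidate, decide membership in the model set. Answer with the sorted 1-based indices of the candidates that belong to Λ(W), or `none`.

none

Compute β' = (1−√5)/2 = -0.618034, so π⊥(m,n) = m -0.618034·n.
candidate 1: (m,n)=(23,3) → π∥ = 23+3·β ≈ 27.854102, π⊥ = 23+3·β' ≈ 21.145898 ∉ [0.9, 1.3) ⇒ out
candidate 2: (m,n)=(1,-1) → π∥ = 1-1·β ≈ -0.618034, π⊥ = 1-1·β' ≈ 1.618034 ∉ [0.9, 1.3) ⇒ out
candidate 3: (m,n)=(1,-2) → π∥ = 1-2·β ≈ -2.236068, π⊥ = 1-2·β' ≈ 2.236068 ∉ [0.9, 1.3) ⇒ out
candidate 4: (m,n)=(-16,22) → π∥ = -16+22·β ≈ 19.596748, π⊥ = -16+22·β' ≈ -29.596748 ∉ [0.9, 1.3) ⇒ out
candidate 5: (m,n)=(10,13) → π∥ = 10+13·β ≈ 31.034442, π⊥ = 10+13·β' ≈ 1.965558 ∉ [0.9, 1.3) ⇒ out
candidate 6: (m,n)=(13,-17) → π∥ = 13-17·β ≈ -14.506578, π⊥ = 13-17·β' ≈ 23.506578 ∉ [0.9, 1.3) ⇒ out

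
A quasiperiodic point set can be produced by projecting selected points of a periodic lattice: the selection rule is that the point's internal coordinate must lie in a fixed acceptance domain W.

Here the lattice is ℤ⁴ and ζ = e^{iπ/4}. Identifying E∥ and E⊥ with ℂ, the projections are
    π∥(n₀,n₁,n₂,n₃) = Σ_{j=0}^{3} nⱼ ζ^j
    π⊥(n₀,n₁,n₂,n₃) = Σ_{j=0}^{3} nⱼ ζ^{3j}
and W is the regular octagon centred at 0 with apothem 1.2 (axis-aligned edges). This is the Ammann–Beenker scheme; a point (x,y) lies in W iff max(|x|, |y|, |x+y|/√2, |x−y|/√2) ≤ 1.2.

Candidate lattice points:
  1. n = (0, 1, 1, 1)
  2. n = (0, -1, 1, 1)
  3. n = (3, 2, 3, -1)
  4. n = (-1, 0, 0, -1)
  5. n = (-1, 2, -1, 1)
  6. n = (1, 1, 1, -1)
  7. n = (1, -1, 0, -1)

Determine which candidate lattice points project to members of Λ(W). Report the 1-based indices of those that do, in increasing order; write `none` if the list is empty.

π⊥(n) = n₀ + n₁ζ³ + n₂ζ⁶ + n₃ζ⁹ where ζ = e^{iπ/4}.
candidate 1: n = (0, 1, 1, 1) → π⊥ ≈ (+0.000000, +0.414214); max(|x|,|y|,|x±y|/√2) = 0.414214 ≤ 1.2 ⇒ ∈ W
candidate 2: n = (0, -1, 1, 1) → π⊥ ≈ (+1.414214, -1.000000); max(|x|,|y|,|x±y|/√2) = 1.707107 > 1.2 ⇒ ∉ W
candidate 3: n = (3, 2, 3, -1) → π⊥ ≈ (+0.878680, -2.292893); max(|x|,|y|,|x±y|/√2) = 2.292893 > 1.2 ⇒ ∉ W
candidate 4: n = (-1, 0, 0, -1) → π⊥ ≈ (-1.707107, -0.707107); max(|x|,|y|,|x±y|/√2) = 1.707107 > 1.2 ⇒ ∉ W
candidate 5: n = (-1, 2, -1, 1) → π⊥ ≈ (-1.707107, +3.121320); max(|x|,|y|,|x±y|/√2) = 3.414214 > 1.2 ⇒ ∉ W
candidate 6: n = (1, 1, 1, -1) → π⊥ ≈ (-0.414214, -1.000000); max(|x|,|y|,|x±y|/√2) = 1.000000 ≤ 1.2 ⇒ ∈ W
candidate 7: n = (1, -1, 0, -1) → π⊥ ≈ (+1.000000, -1.414214); max(|x|,|y|,|x±y|/√2) = 1.707107 > 1.2 ⇒ ∉ W

1, 6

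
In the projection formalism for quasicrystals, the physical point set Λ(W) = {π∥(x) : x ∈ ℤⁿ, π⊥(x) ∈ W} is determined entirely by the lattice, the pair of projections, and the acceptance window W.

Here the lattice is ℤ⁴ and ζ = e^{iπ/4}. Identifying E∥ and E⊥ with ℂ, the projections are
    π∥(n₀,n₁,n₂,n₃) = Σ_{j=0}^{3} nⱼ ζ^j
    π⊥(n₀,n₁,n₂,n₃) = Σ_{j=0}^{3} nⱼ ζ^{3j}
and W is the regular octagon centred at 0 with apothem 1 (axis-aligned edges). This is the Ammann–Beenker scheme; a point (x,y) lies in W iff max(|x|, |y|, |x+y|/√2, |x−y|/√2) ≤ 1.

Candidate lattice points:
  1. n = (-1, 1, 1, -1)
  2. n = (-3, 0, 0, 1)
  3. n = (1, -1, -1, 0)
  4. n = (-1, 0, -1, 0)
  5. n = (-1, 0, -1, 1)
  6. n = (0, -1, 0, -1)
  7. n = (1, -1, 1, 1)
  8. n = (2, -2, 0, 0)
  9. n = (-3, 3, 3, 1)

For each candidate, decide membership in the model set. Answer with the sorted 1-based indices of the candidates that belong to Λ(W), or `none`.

none

Internal map: ζ^{3j} for j=0..3 gives (1,0), (−√2/2,√2/2), (0,−1), (√2/2,√2/2).
candidate 1: n = (-1, 1, 1, -1) → π⊥ ≈ (-2.41421, -1.00000); max(|x|,|y|,|x±y|/√2) = 2.41421 > 1 ⇒ ∉ W
candidate 2: n = (-3, 0, 0, 1) → π⊥ ≈ (-2.29289, +0.70711); max(|x|,|y|,|x±y|/√2) = 2.29289 > 1 ⇒ ∉ W
candidate 3: n = (1, -1, -1, 0) → π⊥ ≈ (+1.70711, +0.29289); max(|x|,|y|,|x±y|/√2) = 1.70711 > 1 ⇒ ∉ W
candidate 4: n = (-1, 0, -1, 0) → π⊥ ≈ (-1.00000, +1.00000); max(|x|,|y|,|x±y|/√2) = 1.41421 > 1 ⇒ ∉ W
candidate 5: n = (-1, 0, -1, 1) → π⊥ ≈ (-0.29289, +1.70711); max(|x|,|y|,|x±y|/√2) = 1.70711 > 1 ⇒ ∉ W
candidate 6: n = (0, -1, 0, -1) → π⊥ ≈ (+0.00000, -1.41421); max(|x|,|y|,|x±y|/√2) = 1.41421 > 1 ⇒ ∉ W
candidate 7: n = (1, -1, 1, 1) → π⊥ ≈ (+2.41421, -1.00000); max(|x|,|y|,|x±y|/√2) = 2.41421 > 1 ⇒ ∉ W
candidate 8: n = (2, -2, 0, 0) → π⊥ ≈ (+3.41421, -1.41421); max(|x|,|y|,|x±y|/√2) = 3.41421 > 1 ⇒ ∉ W
candidate 9: n = (-3, 3, 3, 1) → π⊥ ≈ (-4.41421, -0.17157); max(|x|,|y|,|x±y|/√2) = 4.41421 > 1 ⇒ ∉ W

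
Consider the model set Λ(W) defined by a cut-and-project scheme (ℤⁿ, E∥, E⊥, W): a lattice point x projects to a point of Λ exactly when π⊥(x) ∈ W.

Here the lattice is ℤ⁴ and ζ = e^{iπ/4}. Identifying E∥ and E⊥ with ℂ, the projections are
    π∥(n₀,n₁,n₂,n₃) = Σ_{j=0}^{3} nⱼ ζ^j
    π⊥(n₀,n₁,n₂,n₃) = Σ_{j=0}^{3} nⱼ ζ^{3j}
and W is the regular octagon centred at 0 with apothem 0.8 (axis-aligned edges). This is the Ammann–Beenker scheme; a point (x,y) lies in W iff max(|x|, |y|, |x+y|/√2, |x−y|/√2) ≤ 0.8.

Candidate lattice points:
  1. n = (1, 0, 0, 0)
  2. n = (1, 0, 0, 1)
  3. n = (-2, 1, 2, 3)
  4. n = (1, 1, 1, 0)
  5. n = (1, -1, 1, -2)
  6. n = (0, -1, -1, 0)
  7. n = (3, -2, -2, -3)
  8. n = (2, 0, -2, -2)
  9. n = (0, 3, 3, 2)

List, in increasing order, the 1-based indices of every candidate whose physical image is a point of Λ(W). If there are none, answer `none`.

Internal map: ζ^{3j} for j=0..3 gives (1,0), (−√2/2,√2/2), (0,−1), (√2/2,√2/2).
candidate 1: n = (1, 0, 0, 0) → π⊥ ≈ (+1.000000, +0.000000); max(|x|,|y|,|x±y|/√2) = 1.000000 > 0.8 ⇒ ∉ W
candidate 2: n = (1, 0, 0, 1) → π⊥ ≈ (+1.707107, +0.707107); max(|x|,|y|,|x±y|/√2) = 1.707107 > 0.8 ⇒ ∉ W
candidate 3: n = (-2, 1, 2, 3) → π⊥ ≈ (-0.585786, +0.828427); max(|x|,|y|,|x±y|/√2) = 1.000000 > 0.8 ⇒ ∉ W
candidate 4: n = (1, 1, 1, 0) → π⊥ ≈ (+0.292893, -0.292893); max(|x|,|y|,|x±y|/√2) = 0.414214 ≤ 0.8 ⇒ ∈ W
candidate 5: n = (1, -1, 1, -2) → π⊥ ≈ (+0.292893, -3.121320); max(|x|,|y|,|x±y|/√2) = 3.121320 > 0.8 ⇒ ∉ W
candidate 6: n = (0, -1, -1, 0) → π⊥ ≈ (+0.707107, +0.292893); max(|x|,|y|,|x±y|/√2) = 0.707107 ≤ 0.8 ⇒ ∈ W
candidate 7: n = (3, -2, -2, -3) → π⊥ ≈ (+2.292893, -1.535534); max(|x|,|y|,|x±y|/√2) = 2.707107 > 0.8 ⇒ ∉ W
candidate 8: n = (2, 0, -2, -2) → π⊥ ≈ (+0.585786, +0.585786); max(|x|,|y|,|x±y|/√2) = 0.828427 > 0.8 ⇒ ∉ W
candidate 9: n = (0, 3, 3, 2) → π⊥ ≈ (-0.707107, +0.535534); max(|x|,|y|,|x±y|/√2) = 0.878680 > 0.8 ⇒ ∉ W

4, 6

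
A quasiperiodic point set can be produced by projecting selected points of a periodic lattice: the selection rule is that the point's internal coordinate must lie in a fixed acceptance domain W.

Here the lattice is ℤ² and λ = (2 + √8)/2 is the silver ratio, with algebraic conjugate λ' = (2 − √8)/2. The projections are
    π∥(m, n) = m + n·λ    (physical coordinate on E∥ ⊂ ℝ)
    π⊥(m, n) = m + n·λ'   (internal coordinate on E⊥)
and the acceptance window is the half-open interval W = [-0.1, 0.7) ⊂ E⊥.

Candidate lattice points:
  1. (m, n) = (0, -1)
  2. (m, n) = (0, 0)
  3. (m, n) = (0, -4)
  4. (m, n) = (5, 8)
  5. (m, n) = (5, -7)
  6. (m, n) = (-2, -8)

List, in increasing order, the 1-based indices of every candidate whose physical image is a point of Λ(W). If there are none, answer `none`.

1, 2

Compute λ' = (2−√8)/2 = -0.414214, so π⊥(m,n) = m -0.414214·n.
candidate 1: (m,n)=(0,-1) → π∥ = 0-1·λ ≈ -2.414214, π⊥ = 0-1·λ' ≈ 0.414214 ∈ [-0.1, 0.7) ⇒ IN Λ
candidate 2: (m,n)=(0,0) → π∥ = 0+0·λ ≈ 0.000000, π⊥ = 0+0·λ' ≈ 0.000000 ∈ [-0.1, 0.7) ⇒ IN Λ
candidate 3: (m,n)=(0,-4) → π∥ = 0-4·λ ≈ -9.656854, π⊥ = 0-4·λ' ≈ 1.656854 ∉ [-0.1, 0.7) ⇒ out
candidate 4: (m,n)=(5,8) → π∥ = 5+8·λ ≈ 24.313708, π⊥ = 5+8·λ' ≈ 1.686292 ∉ [-0.1, 0.7) ⇒ out
candidate 5: (m,n)=(5,-7) → π∥ = 5-7·λ ≈ -11.899495, π⊥ = 5-7·λ' ≈ 7.899495 ∉ [-0.1, 0.7) ⇒ out
candidate 6: (m,n)=(-2,-8) → π∥ = -2-8·λ ≈ -21.313708, π⊥ = -2-8·λ' ≈ 1.313708 ∉ [-0.1, 0.7) ⇒ out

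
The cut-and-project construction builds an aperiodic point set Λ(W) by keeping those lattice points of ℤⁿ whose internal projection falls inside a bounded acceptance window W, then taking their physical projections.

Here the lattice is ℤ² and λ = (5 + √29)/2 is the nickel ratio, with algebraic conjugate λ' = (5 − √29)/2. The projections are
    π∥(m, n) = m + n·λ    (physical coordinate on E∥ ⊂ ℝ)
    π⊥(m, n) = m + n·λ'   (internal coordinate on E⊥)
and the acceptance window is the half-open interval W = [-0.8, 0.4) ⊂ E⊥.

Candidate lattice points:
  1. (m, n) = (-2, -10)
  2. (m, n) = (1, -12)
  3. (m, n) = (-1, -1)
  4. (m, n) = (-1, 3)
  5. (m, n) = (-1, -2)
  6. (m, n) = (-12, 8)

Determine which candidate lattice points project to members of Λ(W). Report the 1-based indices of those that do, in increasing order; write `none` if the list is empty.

Compute λ' = (5−√29)/2 = -0.19258, so π⊥(m,n) = m -0.19258·n.
[1] lift (-2,-10): star map gives -0.07418; window check -0.8 ≤ -0.07418 < 0.4 is true → IN Λ
[2] lift (1,-12): star map gives 3.31099; window check -0.8 ≤ 3.31099 < 0.4 is false → out
[3] lift (-1,-1): star map gives -0.80742; window check -0.8 ≤ -0.80742 < 0.4 is false → out
[4] lift (-1,3): star map gives -1.57775; window check -0.8 ≤ -1.57775 < 0.4 is false → out
[5] lift (-1,-2): star map gives -0.61484; window check -0.8 ≤ -0.61484 < 0.4 is true → IN Λ
[6] lift (-12,8): star map gives -13.54066; window check -0.8 ≤ -13.54066 < 0.4 is false → out

1, 5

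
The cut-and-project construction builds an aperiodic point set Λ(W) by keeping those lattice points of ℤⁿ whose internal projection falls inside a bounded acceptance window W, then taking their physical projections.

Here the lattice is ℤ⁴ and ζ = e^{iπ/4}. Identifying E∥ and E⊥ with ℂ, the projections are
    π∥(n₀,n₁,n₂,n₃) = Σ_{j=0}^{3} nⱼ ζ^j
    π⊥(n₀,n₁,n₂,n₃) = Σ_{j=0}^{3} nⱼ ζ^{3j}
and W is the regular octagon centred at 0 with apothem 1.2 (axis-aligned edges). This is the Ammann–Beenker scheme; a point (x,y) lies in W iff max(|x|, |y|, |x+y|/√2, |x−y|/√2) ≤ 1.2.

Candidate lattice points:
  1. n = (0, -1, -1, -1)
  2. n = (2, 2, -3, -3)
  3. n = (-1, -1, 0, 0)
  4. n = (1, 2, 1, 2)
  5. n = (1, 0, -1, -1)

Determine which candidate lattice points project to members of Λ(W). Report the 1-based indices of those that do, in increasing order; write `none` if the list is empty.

1, 3, 5

With ζ = e^{iπ/4} the internal vectors are ζ^0,ζ^3,ζ^6,ζ^9.
#1 (0, -1, -1, -1): internal (0.0000, -0.4142); octagon support 0.4142 vs apothem 1.2 → ∈ W
#2 (2, 2, -3, -3): internal (-1.5355, 2.2929); octagon support 2.7071 vs apothem 1.2 → ∉ W
#3 (-1, -1, 0, 0): internal (-0.2929, -0.7071); octagon support 0.7071 vs apothem 1.2 → ∈ W
#4 (1, 2, 1, 2): internal (1.0000, 1.8284); octagon support 2.0000 vs apothem 1.2 → ∉ W
#5 (1, 0, -1, -1): internal (0.2929, 0.2929); octagon support 0.4142 vs apothem 1.2 → ∈ W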